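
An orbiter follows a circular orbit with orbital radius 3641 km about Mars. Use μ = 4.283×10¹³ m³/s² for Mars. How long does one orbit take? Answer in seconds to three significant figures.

r = 3641 km = 3.641×10⁶ m.
Kepler's third law: T = 2π√(r³/μ) = 2π√((3.641×10⁶)³ / 4.283×10¹³).
r³/μ = 1.127×10⁶ s², so T = 2π × 1.062×10³ = 6.670×10³ s.

T ≈ 6670 seconds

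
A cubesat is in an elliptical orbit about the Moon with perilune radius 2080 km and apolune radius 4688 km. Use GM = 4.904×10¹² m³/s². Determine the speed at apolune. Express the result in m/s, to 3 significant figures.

v ≈ 802 m/s

Semi-major axis a = (r_p + r_a)/2 = 3384.0 km = 3.384×10⁶ m.
Vis-viva: v² = μ(2/r − 1/a) = 4.904×10¹² × (4.266×10⁻⁷ − 2.955×10⁻⁷) = 6.430×10⁵ m²/s².
v = 801.9 m/s.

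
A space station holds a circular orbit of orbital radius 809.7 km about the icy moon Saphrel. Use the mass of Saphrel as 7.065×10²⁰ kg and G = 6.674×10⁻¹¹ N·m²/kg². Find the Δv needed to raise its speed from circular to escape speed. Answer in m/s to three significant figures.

μ = GM = 6.674×10⁻¹¹ × 7.065×10²⁰ = 4.715×10¹⁰ m³/s².
r = 809.7 km = 8.097×10⁵ m.
Circular speed v_c = √(μ/r) = 241.3 m/s.
Escape speed v_esc = √(2μ/r) = √2 × v_c = 341.3 m/s.
Δv = v_esc − v_c = 99.96 m/s.

Δv ≈ 100 m/s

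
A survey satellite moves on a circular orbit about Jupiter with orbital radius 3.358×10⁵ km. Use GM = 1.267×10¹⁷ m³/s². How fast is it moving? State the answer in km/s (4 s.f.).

v ≈ 19.42 km/s

r = 3.358×10⁵ km = 3.358×10⁸ m.
For a circular orbit v = √(μ/r) = √(1.267×10¹⁷ / 3.358×10⁸) = √(3.773×10⁸) = 19420 m/s.
That is 19.42 km/s.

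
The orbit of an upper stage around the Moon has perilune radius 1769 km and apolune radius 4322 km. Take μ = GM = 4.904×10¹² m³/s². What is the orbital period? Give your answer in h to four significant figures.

T ≈ 4.189 h

Semi-major axis a = (r_p + r_a)/2 = (1769.0 + 4322.0)/2 = 3045.5 km = 3.046×10⁶ m.
By Kepler's third law T = 2π√(a³/μ) = 2π × 2.400×10³ = 1.508×10⁴ s.
= 4.189 h.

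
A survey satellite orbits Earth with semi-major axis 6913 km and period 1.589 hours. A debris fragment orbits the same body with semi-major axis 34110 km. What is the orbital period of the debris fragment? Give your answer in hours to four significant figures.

T₂ ≈ 17.42 hours

Kepler's third law: T² ∝ a³, so T₂ = T₁ (a₂/a₁)^(3/2).
a₂/a₁ = 4.934, (a₂/a₁)^(3/2) = 10.96.
T₂ = 1.589 × 10.96 = 17.42 hours.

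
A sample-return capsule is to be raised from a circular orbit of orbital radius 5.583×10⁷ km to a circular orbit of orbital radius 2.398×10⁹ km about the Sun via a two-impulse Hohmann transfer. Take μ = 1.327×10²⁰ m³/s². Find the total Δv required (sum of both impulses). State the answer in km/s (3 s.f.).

r₁ = 5.583×10⁷ km = 5.583×10¹⁰ m.
r₂ = 2.398×10⁹ km = 2.398×10¹² m.
Transfer ellipse a_t = (r₁ + r₂)/2 = 1.227×10¹² m.
At r₁: circular v_c1 = √(μ/r₁) = 48750 m/s; transfer-perihelion v_p = √[μ(2/r₁ − 1/a_t)] = 68160 m/s.
Δv₁ = v_p − v_c1 = 19410 m/s.
At r₂: circular v_c2 = √(μ/r₂) = 7439 m/s; transfer-aphelion v_a = √[μ(2/r₂ − 1/a_t)] = 1587 m/s.
Δv₂ = v_c2 − v_a = 5852 m/s.
Total Δv = Δv₁ + Δv₂ = 25260 m/s = 25.26 km/s.

Δv_total ≈ 25.3 km/s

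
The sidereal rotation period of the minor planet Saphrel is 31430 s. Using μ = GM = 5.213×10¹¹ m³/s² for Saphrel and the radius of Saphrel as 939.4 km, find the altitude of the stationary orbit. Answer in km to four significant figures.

h_sync ≈ 1415 km

A synchronous orbit has period T, so by Kepler's third law a = (μT²/4π²)^(1/3).
μT²/4π² = 5.213×10¹¹ × (3.143×10⁴)² / 39.48 = 1.304×10¹⁹ m³.
a = 2.354×10⁶ m = 2354.0 km.
Altitude h = a − R = 2354.0 − 939.4 = 1414.6 km.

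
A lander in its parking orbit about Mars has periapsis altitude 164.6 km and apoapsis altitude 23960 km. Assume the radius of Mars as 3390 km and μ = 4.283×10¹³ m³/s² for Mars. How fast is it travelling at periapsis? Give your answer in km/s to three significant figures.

v ≈ 4.62 km/s

r_p = 3390 + 164.6 = 3554.6 km = 3.5546×10⁶ m.
r_a = 3390 + 23960 = 27350 km = 2.7350×10⁷ m.
Semi-major axis a = (r_p + r_a)/2 = 15452 km = 1.545×10⁷ m.
Vis-viva: v² = μ(2/r − 1/a) = 4.283×10¹³ × (5.627×10⁻⁷ − 6.472×10⁻⁸) = 2.133×10⁷ m²/s².
v = 4618 m/s = 4.618 km/s.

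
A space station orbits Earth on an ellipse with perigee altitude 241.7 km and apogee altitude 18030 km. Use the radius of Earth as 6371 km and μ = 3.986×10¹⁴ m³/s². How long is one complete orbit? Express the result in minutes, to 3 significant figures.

r_p = 6371 + 241.7 = 6612.7 km = 6.6127×10⁶ m.
r_a = 6371 + 18030 = 24401 km = 2.4401×10⁷ m.
Semi-major axis a = (r_p + r_a)/2 = (6612.7 + 24401)/2 = 15507 km = 1.551×10⁷ m.
By Kepler's third law T = 2π√(a³/μ) = 2π × 3.059×10³ = 1.922×10⁴ s.
= 320.3 minutes.

T ≈ 320 minutes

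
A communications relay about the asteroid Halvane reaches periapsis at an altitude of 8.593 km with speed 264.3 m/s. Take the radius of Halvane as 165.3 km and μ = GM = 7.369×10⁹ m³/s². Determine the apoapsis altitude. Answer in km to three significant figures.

apoapsis altitude ≈ 650 km

r_p = 165.3 + 8.593 = 173.89 km = 1.739×10⁵ m.
Specific energy ε = v²/2 − μ/r = -7.449×10³ J/kg, so a = −μ/(2ε) = 4.946×10⁵ m.
The apsides satisfy r_p + r_a = 2a, so the apoapsis radius is 2a − r_p = 8.153×10⁵ m = 815.32 km.
Apoapsis altitude = 815.32 − 165.3 = 650.02 km.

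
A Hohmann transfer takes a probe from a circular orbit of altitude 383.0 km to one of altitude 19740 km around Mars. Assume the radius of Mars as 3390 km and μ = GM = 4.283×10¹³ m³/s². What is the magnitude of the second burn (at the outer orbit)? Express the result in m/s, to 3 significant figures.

Δv ≈ 640 m/s

r₁ = 3390 + 383.0 = 3773.0 km = 3.7730×10⁶ m.
r₂ = 3390 + 19740 = 23130 km = 2.3130×10⁷ m.
Transfer ellipse a_t = (r₁ + r₂)/2 = 1.345×10⁷ m.
At r₁: circular v_c1 = √(μ/r₁) = 3369 m/s; transfer-periapsis v_p = √[μ(2/r₁ − 1/a_t)] = 4418 m/s.
At r₂: circular v_c2 = √(μ/r₂) = 1361 m/s; transfer-apoapsis v_a = √[μ(2/r₂ − 1/a_t)] = 720.7 m/s.
Δv₂ = v_c2 − v_a = 640.1 m/s.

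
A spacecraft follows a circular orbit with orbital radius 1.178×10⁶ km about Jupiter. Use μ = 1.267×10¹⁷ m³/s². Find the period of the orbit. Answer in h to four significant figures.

T ≈ 198.2 h

r = 1.178×10⁶ km = 1.178×10⁹ m.
Kepler's third law: T = 2π√(r³/μ) = 2π√((1.178×10⁹)³ / 1.267×10¹⁷).
r³/μ = 1.290×10¹⁰ s², so T = 2π × 1.136×10⁵ = 7.137×10⁵ s.
Converting: 7.137×10⁵ s ÷ 3600 = 198.2 h.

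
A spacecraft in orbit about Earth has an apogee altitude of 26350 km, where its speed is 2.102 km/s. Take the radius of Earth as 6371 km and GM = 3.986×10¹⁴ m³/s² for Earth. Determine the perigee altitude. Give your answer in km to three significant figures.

perigee altitude ≈ 878 km

r_a = 6371 + 26350 = 32721 km = 3.272×10⁷ m.
Specific energy ε = v²/2 − μ/r = -9.973×10⁶ J/kg, so a = −μ/(2ε) = 1.998×10⁷ m.
The apsides satisfy r_p + r_a = 2a, so the perigee radius is 2a − r_a = 7.249×10⁶ m = 7248.6 km.
Perigee altitude = 7248.6 − 6371 = 877.61 km.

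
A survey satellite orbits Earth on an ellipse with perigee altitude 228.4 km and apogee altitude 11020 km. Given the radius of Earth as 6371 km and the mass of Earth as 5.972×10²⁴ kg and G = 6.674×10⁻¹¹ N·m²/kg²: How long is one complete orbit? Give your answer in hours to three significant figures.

T ≈ 3.63 hours

μ = GM = 6.674×10⁻¹¹ × 5.972×10²⁴ = 3.986×10¹⁴ m³/s².
r_p = 6371 + 228.4 = 6599.4 km = 6.5994×10⁶ m.
r_a = 6371 + 11020 = 17391 km = 1.7391×10⁷ m.
Semi-major axis a = (r_p + r_a)/2 = (6599.4 + 17391)/2 = 11995 km = 1.200×10⁷ m.
By Kepler's third law T = 2π√(a³/μ) = 2π × 2.081×10³ = 1.307×10⁴ s.
= 3.632 hours.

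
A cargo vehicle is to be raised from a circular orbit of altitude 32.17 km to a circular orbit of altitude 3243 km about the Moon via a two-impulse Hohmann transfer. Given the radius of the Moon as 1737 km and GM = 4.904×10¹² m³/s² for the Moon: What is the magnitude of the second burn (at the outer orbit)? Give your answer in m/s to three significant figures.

Δv ≈ 274 m/s

r₁ = 1737 + 32.17 = 1769.2 km = 1.7692×10⁶ m.
r₂ = 1737 + 3243 = 4980.0 km = 4.9800×10⁶ m.
Transfer ellipse a_t = (r₁ + r₂)/2 = 3.375×10⁶ m.
At r₁: circular v_c1 = √(μ/r₁) = 1665 m/s; transfer-perilune v_p = √[μ(2/r₁ − 1/a_t)] = 2023 m/s.
At r₂: circular v_c2 = √(μ/r₂) = 992.3 m/s; transfer-apolune v_a = √[μ(2/r₂ − 1/a_t)] = 718.5 m/s.
Δv₂ = v_c2 − v_a = 273.8 m/s.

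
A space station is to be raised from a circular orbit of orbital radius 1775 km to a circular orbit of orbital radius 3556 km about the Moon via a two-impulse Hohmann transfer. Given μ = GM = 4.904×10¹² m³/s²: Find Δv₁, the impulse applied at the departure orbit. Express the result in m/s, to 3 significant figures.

r₁ = 1775 km = 1.775×10⁶ m.
r₂ = 3556 km = 3.556×10⁶ m.
Transfer ellipse a_t = (r₁ + r₂)/2 = 2.666×10⁶ m.
At r₁: circular v_c1 = √(μ/r₁) = 1662 m/s; transfer-perilune v_p = √[μ(2/r₁ − 1/a_t)] = 1920 m/s.
Δv₁ = v_p − v_c1 = 257.7 m/s.

Δv ≈ 258 m/s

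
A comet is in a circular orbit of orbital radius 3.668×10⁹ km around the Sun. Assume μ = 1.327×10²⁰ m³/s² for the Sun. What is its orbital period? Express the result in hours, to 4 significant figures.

T ≈ 1064000 hours

r = 3.668×10⁹ km = 3.668×10¹² m.
Kepler's third law: T = 2π√(r³/μ) = 2π√((3.668×10¹²)³ / 1.327×10²⁰).
r³/μ = 3.719×10¹⁷ s², so T = 2π × 6.098×10⁸ = 3.832×10⁹ s.
Converting: 3.832×10⁹ s ÷ 3600 = 1.064×10⁶ hours.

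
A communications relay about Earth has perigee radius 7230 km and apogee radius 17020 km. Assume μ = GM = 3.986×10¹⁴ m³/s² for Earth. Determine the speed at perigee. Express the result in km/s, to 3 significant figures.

Semi-major axis a = (r_p + r_a)/2 = 12125 km = 1.212×10⁷ m.
Vis-viva: v² = μ(2/r − 1/a) = 3.986×10¹⁴ × (2.766×10⁻⁷ − 8.247×10⁻⁸) = 7.739×10⁷ m²/s².
v = 8797 m/s = 8.797 km/s.

v ≈ 8.80 km/s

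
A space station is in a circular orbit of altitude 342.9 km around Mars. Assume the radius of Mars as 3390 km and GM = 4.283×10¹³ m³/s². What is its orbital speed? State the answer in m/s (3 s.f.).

r = 3390 + 342.9 = 3732.9 km = 3.7329×10⁶ m.
For a circular orbit v = √(μ/r) = √(4.283×10¹³ / 3.733×10⁶) = √(1.147×10⁷) = 3387 m/s.

v ≈ 3390 m/s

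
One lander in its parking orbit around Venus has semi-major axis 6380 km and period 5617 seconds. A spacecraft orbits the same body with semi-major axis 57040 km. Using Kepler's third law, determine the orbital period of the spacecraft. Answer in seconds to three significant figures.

Kepler's third law: T² ∝ a³, so T₂ = T₁ (a₂/a₁)^(3/2).
a₂/a₁ = 8.940, (a₂/a₁)^(3/2) = 26.73.
T₂ = 5617 × 26.73 = 1.502×10⁵ seconds.

T₂ ≈ 1.50×10⁵ seconds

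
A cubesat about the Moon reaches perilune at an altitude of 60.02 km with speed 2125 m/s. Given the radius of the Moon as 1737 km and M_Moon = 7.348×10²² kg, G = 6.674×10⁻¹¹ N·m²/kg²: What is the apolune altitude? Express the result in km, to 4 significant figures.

apolune altitude ≈ 6874 km

μ = GM = 6.674×10⁻¹¹ × 7.348×10²² = 4.904×10¹² m³/s².
r_p = 1737 + 60.02 = 1797.0 km = 1.797×10⁶ m.
Specific energy ε = v²/2 − μ/r = -4.712×10⁵ J/kg, so a = −μ/(2ε) = 5.204×10⁶ m.
The apsides satisfy r_p + r_a = 2a, so the apolune radius is 2a − r_p = 8.611×10⁶ m = 8611.0 km.
Apolune altitude = 8611.0 − 1737 = 6874.0 km.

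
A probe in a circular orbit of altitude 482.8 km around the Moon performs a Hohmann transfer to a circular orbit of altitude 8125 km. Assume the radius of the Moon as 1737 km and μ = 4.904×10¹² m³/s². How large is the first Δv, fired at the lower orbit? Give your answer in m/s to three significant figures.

r₁ = 1737 + 482.8 = 2219.8 km = 2.2198×10⁶ m.
r₂ = 1737 + 8125 = 9862.0 km = 9.8620×10⁶ m.
Transfer ellipse a_t = (r₁ + r₂)/2 = 6.041×10⁶ m.
At r₁: circular v_c1 = √(μ/r₁) = 1486 m/s; transfer-perilune v_p = √[μ(2/r₁ − 1/a_t)] = 1899 m/s.
Δv₁ = v_p − v_c1 = 412.8 m/s.

Δv ≈ 413 m/s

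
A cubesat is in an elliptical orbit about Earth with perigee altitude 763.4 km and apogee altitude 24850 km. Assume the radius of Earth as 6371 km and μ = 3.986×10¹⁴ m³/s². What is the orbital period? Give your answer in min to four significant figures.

T ≈ 440.5 min

r_p = 6371 + 763.4 = 7134.4 km = 7.1344×10⁶ m.
r_a = 6371 + 24850 = 31221 km = 3.1221×10⁷ m.
Semi-major axis a = (r_p + r_a)/2 = (7134.4 + 31221)/2 = 19178 km = 1.918×10⁷ m.
By Kepler's third law T = 2π√(a³/μ) = 2π × 4.207×10³ = 2.643×10⁴ s.
= 440.5 min.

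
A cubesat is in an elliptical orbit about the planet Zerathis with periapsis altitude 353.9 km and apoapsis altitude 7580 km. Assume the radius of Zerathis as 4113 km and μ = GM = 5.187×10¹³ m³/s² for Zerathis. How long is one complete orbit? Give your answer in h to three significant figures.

T ≈ 5.57 h

r_p = 4113 + 353.9 = 4466.9 km = 4.4669×10⁶ m.
r_a = 4113 + 7580 = 11693 km = 1.1693×10⁷ m.
Semi-major axis a = (r_p + r_a)/2 = (4466.9 + 11693)/2 = 8079.9 km = 8.080×10⁶ m.
By Kepler's third law T = 2π√(a³/μ) = 2π × 3.189×10³ = 2.004×10⁴ s.
= 5.566 h.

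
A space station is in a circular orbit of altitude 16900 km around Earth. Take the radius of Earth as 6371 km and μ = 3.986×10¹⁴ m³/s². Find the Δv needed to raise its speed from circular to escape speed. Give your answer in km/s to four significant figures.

Δv ≈ 1.714 km/s

r = 6371 + 16900 = 23271 km = 2.3271×10⁷ m.
Circular speed v_c = √(μ/r) = 4139 m/s.
Escape speed v_esc = √(2μ/r) = √2 × v_c = 5853 m/s.
Δv = v_esc − v_c = 1714 m/s = 1.714 km/s.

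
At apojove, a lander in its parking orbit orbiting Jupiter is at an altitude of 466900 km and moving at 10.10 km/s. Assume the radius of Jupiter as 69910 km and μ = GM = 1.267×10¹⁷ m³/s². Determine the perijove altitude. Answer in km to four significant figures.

r_a = 69910 + 466900 = 5.3681×10⁵ km = 5.368×10⁸ m.
Specific energy ε = v²/2 − μ/r = -1.850×10⁸ J/kg, so a = −μ/(2ε) = 3.424×10⁸ m.
The apsides satisfy r_p + r_a = 2a, so the perijove radius is 2a − r_a = 1.480×10⁸ m = 1.4798×10⁵ km.
Perijove altitude = 1.4798×10⁵ − 69910 = 78075 km.

perijove altitude ≈ 78070 km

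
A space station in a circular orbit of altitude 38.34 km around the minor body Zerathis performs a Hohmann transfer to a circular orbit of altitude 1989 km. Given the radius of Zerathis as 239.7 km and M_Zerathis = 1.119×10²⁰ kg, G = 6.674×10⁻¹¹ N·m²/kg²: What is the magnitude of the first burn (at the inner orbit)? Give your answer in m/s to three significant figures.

μ = GM = 6.674×10⁻¹¹ × 1.119×10²⁰ = 7.468×10⁹ m³/s².
r₁ = 239.7 + 38.34 = 278.04 km = 2.7804×10⁵ m.
r₂ = 239.7 + 1989 = 2228.7 km = 2.2287×10⁶ m.
Transfer ellipse a_t = (r₁ + r₂)/2 = 1.253×10⁶ m.
At r₁: circular v_c1 = √(μ/r₁) = 163.9 m/s; transfer-periapsis v_p = √[μ(2/r₁ − 1/a_t)] = 218.5 m/s.
Δv₁ = v_p − v_c1 = 54.65 m/s.

Δv ≈ 54.7 m/s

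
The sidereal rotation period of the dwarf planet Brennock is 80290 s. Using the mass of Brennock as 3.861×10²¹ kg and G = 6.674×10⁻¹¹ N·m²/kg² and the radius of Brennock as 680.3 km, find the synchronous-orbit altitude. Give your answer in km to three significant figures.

h_sync ≈ 2800 km

μ = GM = 6.674×10⁻¹¹ × 3.861×10²¹ = 2.577×10¹¹ m³/s².
A synchronous orbit has period T, so by Kepler's third law a = (μT²/4π²)^(1/3).
μT²/4π² = 2.577×10¹¹ × (8.029×10⁴)² / 39.48 = 4.208×10¹⁹ m³.
a = 3.478×10⁶ m = 3478.2 km.
Altitude h = a − R = 3478.2 − 680.3 = 2797.9 km.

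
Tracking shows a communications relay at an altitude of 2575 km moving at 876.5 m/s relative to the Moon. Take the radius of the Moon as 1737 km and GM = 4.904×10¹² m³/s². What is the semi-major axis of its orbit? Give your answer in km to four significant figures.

r = 1737 + 2575 = 4312.0 km = 4.312×10⁶ m.
Vis-viva rearranged: 1/a = 2/r − v²/μ = 4.638×10⁻⁷ − 1.567×10⁻⁷ = 3.072×10⁻⁷ m⁻¹.
a = 3.256×10⁶ m = 3255.6 km.

a ≈ 3256 km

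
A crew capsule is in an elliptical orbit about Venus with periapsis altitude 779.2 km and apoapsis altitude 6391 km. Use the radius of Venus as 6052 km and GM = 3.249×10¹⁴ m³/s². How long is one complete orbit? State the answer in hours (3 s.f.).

r_p = 6052 + 779.2 = 6831.2 km = 6.8312×10⁶ m.
r_a = 6052 + 6391 = 12443 km = 1.2443×10⁷ m.
Semi-major axis a = (r_p + r_a)/2 = (6831.2 + 12443)/2 = 9637.1 km = 9.637×10⁶ m.
By Kepler's third law T = 2π√(a³/μ) = 2π × 1.660×10³ = 1.043×10⁴ s.
= 2.897 hours.

T ≈ 2.90 hours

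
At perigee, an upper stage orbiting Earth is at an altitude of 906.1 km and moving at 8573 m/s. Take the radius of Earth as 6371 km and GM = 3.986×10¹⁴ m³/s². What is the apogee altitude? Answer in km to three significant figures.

r_p = 6371 + 906.1 = 7277.1 km = 7.277×10⁶ m.
Specific energy ε = v²/2 − μ/r = -1.803×10⁷ J/kg, so a = −μ/(2ε) = 1.106×10⁷ m.
The apsides satisfy r_p + r_a = 2a, so the apogee radius is 2a − r_p = 1.483×10⁷ m = 14835 km.
Apogee altitude = 14835 − 6371 = 8463.9 km.

apogee altitude ≈ 8460 km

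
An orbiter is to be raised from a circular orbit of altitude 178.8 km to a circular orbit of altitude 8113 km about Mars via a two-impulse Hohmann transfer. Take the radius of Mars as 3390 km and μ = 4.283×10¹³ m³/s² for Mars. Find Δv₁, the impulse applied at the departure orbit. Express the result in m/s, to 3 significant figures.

r₁ = 3390 + 178.8 = 3568.8 km = 3.5688×10⁶ m.
r₂ = 3390 + 8113 = 11503 km = 1.1503×10⁷ m.
Transfer ellipse a_t = (r₁ + r₂)/2 = 7.536×10⁶ m.
At r₁: circular v_c1 = √(μ/r₁) = 3464 m/s; transfer-periapsis v_p = √[μ(2/r₁ − 1/a_t)] = 4280 m/s.
Δv₁ = v_p − v_c1 = 815.8 m/s.

Δv ≈ 816 m/s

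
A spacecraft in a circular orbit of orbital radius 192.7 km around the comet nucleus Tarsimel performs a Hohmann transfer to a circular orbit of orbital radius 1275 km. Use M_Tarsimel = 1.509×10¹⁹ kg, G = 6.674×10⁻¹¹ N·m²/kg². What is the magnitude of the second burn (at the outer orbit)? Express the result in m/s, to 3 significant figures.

μ = GM = 6.674×10⁻¹¹ × 1.509×10¹⁹ = 1.007×10⁹ m³/s².
r₁ = 192.7 km = 1.927×10⁵ m.
r₂ = 1275 km = 1.275×10⁶ m.
Transfer ellipse a_t = (r₁ + r₂)/2 = 7.338×10⁵ m.
At r₁: circular v_c1 = √(μ/r₁) = 72.29 m/s; transfer-periapsis v_p = √[μ(2/r₁ − 1/a_t)] = 95.29 m/s.
At r₂: circular v_c2 = √(μ/r₂) = 28.10 m/s; transfer-apoapsis v_a = √[μ(2/r₂ − 1/a_t)] = 14.40 m/s.
Δv₂ = v_c2 − v_a = 13.70 m/s.

Δv ≈ 13.7 m/s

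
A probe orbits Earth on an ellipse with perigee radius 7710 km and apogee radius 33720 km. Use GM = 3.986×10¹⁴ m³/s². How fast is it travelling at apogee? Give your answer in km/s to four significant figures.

Semi-major axis a = (r_p + r_a)/2 = 20715 km = 2.072×10⁷ m.
Vis-viva: v² = μ(2/r − 1/a) = 3.986×10¹⁴ × (5.931×10⁻⁸ − 4.827×10⁻⁸) = 4.400×10⁶ m²/s².
v = 2098 m/s = 2.098 km/s.

v ≈ 2.098 km/s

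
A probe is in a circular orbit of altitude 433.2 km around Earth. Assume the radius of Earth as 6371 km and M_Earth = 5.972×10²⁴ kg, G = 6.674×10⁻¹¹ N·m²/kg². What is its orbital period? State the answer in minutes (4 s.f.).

μ = GM = 6.674×10⁻¹¹ × 5.972×10²⁴ = 3.986×10¹⁴ m³/s².
r = 6371 + 433.2 = 6804.2 km = 6.8042×10⁶ m.
Kepler's third law: T = 2π√(r³/μ) = 2π√((6.804×10⁶)³ / 3.986×10¹⁴).
r³/μ = 7.904×10⁵ s², so T = 2π × 8.890×10² = 5.586×10³ s.
Converting: 5.586×10³ s ÷ 60.00 = 93.10 minutes.

T ≈ 93.10 minutes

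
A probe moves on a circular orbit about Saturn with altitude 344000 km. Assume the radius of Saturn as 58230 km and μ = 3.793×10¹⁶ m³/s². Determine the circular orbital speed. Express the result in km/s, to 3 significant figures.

v ≈ 9.71 km/s

r = 58230 + 344000 = 402230 km = 4.0223×10⁸ m.
For a circular orbit v = √(μ/r) = √(3.793×10¹⁶ / 4.022×10⁸) = √(9.430×10⁷) = 9711 m/s.
That is 9.711 km/s.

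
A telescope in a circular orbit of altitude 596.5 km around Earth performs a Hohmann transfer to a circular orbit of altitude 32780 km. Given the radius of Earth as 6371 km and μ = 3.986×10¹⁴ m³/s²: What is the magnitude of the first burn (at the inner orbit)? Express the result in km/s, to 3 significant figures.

Δv ≈ 2.29 km/s

r₁ = 6371 + 596.5 = 6967.5 km = 6.9675×10⁶ m.
r₂ = 6371 + 32780 = 39151 km = 3.9151×10⁷ m.
Transfer ellipse a_t = (r₁ + r₂)/2 = 2.306×10⁷ m.
At r₁: circular v_c1 = √(μ/r₁) = 7564 m/s; transfer-perigee v_p = √[μ(2/r₁ − 1/a_t)] = 9856 m/s.
Δv₁ = v_p − v_c1 = 2292 m/s.
= 2.292 km/s.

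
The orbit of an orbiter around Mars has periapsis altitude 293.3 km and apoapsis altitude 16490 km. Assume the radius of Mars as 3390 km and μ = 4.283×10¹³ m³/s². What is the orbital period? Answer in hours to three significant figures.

T ≈ 10.8 hours

r_p = 3390 + 293.3 = 3683.3 km = 3.6833×10⁶ m.
r_a = 3390 + 16490 = 19880 km = 1.9880×10⁷ m.
Semi-major axis a = (r_p + r_a)/2 = (3683.3 + 19880)/2 = 11782 km = 1.178×10⁷ m.
By Kepler's third law T = 2π√(a³/μ) = 2π × 6.179×10³ = 3.883×10⁴ s.
= 10.78 hours.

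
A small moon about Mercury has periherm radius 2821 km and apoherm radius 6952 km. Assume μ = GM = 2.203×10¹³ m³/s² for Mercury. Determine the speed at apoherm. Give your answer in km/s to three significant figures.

Semi-major axis a = (r_p + r_a)/2 = 4886.5 km = 4.886×10⁶ m.
Vis-viva: v² = μ(2/r − 1/a) = 2.203×10¹³ × (2.877×10⁻⁷ − 2.046×10⁻⁷) = 1.829×10⁶ m²/s².
v = 1353 m/s = 1.353 km/s.

v ≈ 1.35 km/s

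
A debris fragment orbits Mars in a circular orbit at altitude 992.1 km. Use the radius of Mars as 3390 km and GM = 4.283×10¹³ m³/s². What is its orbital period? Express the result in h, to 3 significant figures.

r = 3390 + 992.1 = 4382.1 km = 4.3821×10⁶ m.
Kepler's third law: T = 2π√(r³/μ) = 2π√((4.382×10⁶)³ / 4.283×10¹³).
r³/μ = 1.965×10⁶ s², so T = 2π × 1.402×10³ = 8.807×10³ s.
Converting: 8.807×10³ s ÷ 3600 = 2.446 h.

T ≈ 2.45 h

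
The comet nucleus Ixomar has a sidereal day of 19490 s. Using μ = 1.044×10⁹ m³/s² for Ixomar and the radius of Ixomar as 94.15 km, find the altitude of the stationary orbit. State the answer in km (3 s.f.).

h_sync ≈ 122 km

A synchronous orbit has period T, so by Kepler's third law a = (μT²/4π²)^(1/3).
μT²/4π² = 1.044×10⁹ × (1.949×10⁴)² / 39.48 = 1.005×10¹⁶ m³.
a = 2.158×10⁵ m = 215.77 km.
Altitude h = a − R = 215.77 − 94.15 = 121.62 km.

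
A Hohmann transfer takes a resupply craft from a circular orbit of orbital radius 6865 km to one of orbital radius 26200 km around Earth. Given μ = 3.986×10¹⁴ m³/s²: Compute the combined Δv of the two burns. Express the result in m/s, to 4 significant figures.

Δv_total ≈ 3360 m/s

r₁ = 6865 km = 6.865×10⁶ m.
r₂ = 26200 km = 2.620×10⁷ m.
Transfer ellipse a_t = (r₁ + r₂)/2 = 1.653×10⁷ m.
At r₁: circular v_c1 = √(μ/r₁) = 7620 m/s; transfer-perigee v_p = √[μ(2/r₁ − 1/a_t)] = 9592 m/s.
Δv₁ = v_p − v_c1 = 1973 m/s.
At r₂: circular v_c2 = √(μ/r₂) = 3900 m/s; transfer-apogee v_a = √[μ(2/r₂ − 1/a_t)] = 2513 m/s.
Δv₂ = v_c2 − v_a = 1387 m/s.
Total Δv = Δv₁ + Δv₂ = 3360 m/s.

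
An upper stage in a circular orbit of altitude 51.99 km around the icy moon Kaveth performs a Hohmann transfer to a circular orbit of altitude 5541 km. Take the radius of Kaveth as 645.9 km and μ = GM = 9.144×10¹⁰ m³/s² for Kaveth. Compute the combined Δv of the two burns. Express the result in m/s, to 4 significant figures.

r₁ = 645.9 + 51.99 = 697.89 km = 6.9789×10⁵ m.
r₂ = 645.9 + 5541 = 6186.9 km = 6.1869×10⁶ m.
Transfer ellipse a_t = (r₁ + r₂)/2 = 3.442×10⁶ m.
At r₁: circular v_c1 = √(μ/r₁) = 362.0 m/s; transfer-periapsis v_p = √[μ(2/r₁ − 1/a_t)] = 485.3 m/s.
Δv₁ = v_p − v_c1 = 123.3 m/s.
At r₂: circular v_c2 = √(μ/r₂) = 121.6 m/s; transfer-apoapsis v_a = √[μ(2/r₂ − 1/a_t)] = 54.74 m/s.
Δv₂ = v_c2 − v_a = 66.83 m/s.
Total Δv = Δv₁ + Δv₂ = 190.1 m/s.

Δv_total ≈ 190.1 m/s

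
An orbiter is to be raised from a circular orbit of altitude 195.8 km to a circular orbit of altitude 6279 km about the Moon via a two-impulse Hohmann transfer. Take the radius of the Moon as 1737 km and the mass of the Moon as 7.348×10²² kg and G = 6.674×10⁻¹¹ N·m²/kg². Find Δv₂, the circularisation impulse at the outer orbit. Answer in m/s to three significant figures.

μ = GM = 6.674×10⁻¹¹ × 7.348×10²² = 4.904×10¹² m³/s².
r₁ = 1737 + 195.8 = 1932.8 km = 1.9328×10⁶ m.
r₂ = 1737 + 6279 = 8016.0 km = 8.0160×10⁶ m.
Transfer ellipse a_t = (r₁ + r₂)/2 = 4.974×10⁶ m.
At r₁: circular v_c1 = √(μ/r₁) = 1593 m/s; transfer-perilune v_p = √[μ(2/r₁ − 1/a_t)] = 2022 m/s.
At r₂: circular v_c2 = √(μ/r₂) = 782.2 m/s; transfer-apolune v_a = √[μ(2/r₂ − 1/a_t)] = 487.6 m/s.
Δv₂ = v_c2 − v_a = 294.6 m/s.

Δv ≈ 295 m/s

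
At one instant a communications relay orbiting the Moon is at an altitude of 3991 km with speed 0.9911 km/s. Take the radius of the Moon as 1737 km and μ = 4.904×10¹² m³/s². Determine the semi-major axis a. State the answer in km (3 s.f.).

r = 1737 + 3991 = 5728.0 km = 5.728×10⁶ m.
Vis-viva rearranged: 1/a = 2/r − v²/μ = 3.492×10⁻⁷ − 2.003×10⁻⁷ = 1.489×10⁻⁷ m⁻¹.
a = 6.718×10⁶ m = 6717.7 km.

a ≈ 6720 km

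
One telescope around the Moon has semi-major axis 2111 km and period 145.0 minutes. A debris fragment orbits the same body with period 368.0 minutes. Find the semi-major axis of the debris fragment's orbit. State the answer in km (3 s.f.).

Kepler's third law: a³ ∝ T², so a₂ = a₁ (T₂/T₁)^(2/3).
T₂/T₁ = 2.538, (T₂/T₁)^(2/3) = 1.861.
a₂ = 2111 × 1.861 = 3928 km.

a₂ ≈ 3930 km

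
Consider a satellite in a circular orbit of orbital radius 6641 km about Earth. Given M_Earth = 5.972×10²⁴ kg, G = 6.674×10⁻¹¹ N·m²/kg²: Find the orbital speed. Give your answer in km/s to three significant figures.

v ≈ 7.75 km/s

μ = GM = 6.674×10⁻¹¹ × 5.972×10²⁴ = 3.986×10¹⁴ m³/s².
r = 6641 km = 6.641×10⁶ m.
For a circular orbit v = √(μ/r) = √(3.986×10¹⁴ / 6.641×10⁶) = √(6.002×10⁷) = 7747 m/s.
That is 7.747 km/s.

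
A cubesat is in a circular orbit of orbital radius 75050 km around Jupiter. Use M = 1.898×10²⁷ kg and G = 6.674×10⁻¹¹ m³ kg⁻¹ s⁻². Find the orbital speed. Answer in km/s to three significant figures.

v ≈ 41.1 km/s

μ = GM = 6.674×10⁻¹¹ × 1.898×10²⁷ = 1.267×10¹⁷ m³/s².
r = 75050 km = 7.505×10⁷ m.
For a circular orbit v = √(μ/r) = √(1.267×10¹⁷ / 7.505×10⁷) = √(1.688×10⁹) = 41080 m/s.
That is 41.08 km/s.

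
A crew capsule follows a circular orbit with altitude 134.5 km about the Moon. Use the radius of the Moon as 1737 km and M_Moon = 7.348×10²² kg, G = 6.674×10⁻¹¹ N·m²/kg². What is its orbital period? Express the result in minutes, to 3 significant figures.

T ≈ 121 minutes

μ = GM = 6.674×10⁻¹¹ × 7.348×10²² = 4.904×10¹² m³/s².
r = 1737 + 134.5 = 1871.5 km = 1.8715×10⁶ m.
Kepler's third law: T = 2π√(r³/μ) = 2π√((1.872×10⁶)³ / 4.904×10¹²).
r³/μ = 1.337×10⁶ s², so T = 2π × 1.156×10³ = 7.264×10³ s.
Converting: 7.264×10³ s ÷ 60.00 = 121.1 minutes.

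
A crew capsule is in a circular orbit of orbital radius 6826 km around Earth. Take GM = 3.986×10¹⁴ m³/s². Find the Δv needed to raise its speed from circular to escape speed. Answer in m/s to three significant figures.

r = 6826 km = 6.826×10⁶ m.
Circular speed v_c = √(μ/r) = 7642 m/s.
Escape speed v_esc = √(2μ/r) = √2 × v_c = 10810 m/s.
Δv = v_esc − v_c = 3165 m/s.

Δv ≈ 3170 m/s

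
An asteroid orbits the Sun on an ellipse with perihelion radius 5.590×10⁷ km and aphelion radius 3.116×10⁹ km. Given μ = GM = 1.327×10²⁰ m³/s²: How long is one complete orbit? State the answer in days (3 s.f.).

T ≈ 12600 days

Semi-major axis a = (r_p + r_a)/2 = (5.5900×10⁷ + 3.1160×10⁹)/2 = 1.5860×10⁹ km = 1.586×10¹² m.
By Kepler's third law T = 2π√(a³/μ) = 2π × 1.734×10⁸ = 1.089×10⁹ s.
= 12610 days.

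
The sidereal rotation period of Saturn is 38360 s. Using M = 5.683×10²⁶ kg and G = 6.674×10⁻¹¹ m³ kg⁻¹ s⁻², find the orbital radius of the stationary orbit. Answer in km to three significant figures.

μ = GM = 6.674×10⁻¹¹ × 5.683×10²⁶ = 3.793×10¹⁶ m³/s².
A synchronous orbit has period T, so by Kepler's third law a = (μT²/4π²)^(1/3).
μT²/4π² = 3.793×10¹⁶ × (3.836×10⁴)² / 39.48 = 1.414×10²⁴ m³.
a = 1.122×10⁸ m = 1.1223×10⁵ km.

r_sync ≈ 1.12×10⁵ km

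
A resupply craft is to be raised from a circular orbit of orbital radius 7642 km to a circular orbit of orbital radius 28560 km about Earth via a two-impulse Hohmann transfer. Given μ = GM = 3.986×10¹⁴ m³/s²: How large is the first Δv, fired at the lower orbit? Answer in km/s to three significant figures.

Δv ≈ 1.85 km/s

r₁ = 7642 km = 7.642×10⁶ m.
r₂ = 28560 km = 2.856×10⁷ m.
Transfer ellipse a_t = (r₁ + r₂)/2 = 1.810×10⁷ m.
At r₁: circular v_c1 = √(μ/r₁) = 7222 m/s; transfer-perigee v_p = √[μ(2/r₁ − 1/a_t)] = 9072 m/s.
Δv₁ = v_p − v_c1 = 1850 m/s.
= 1.850 km/s.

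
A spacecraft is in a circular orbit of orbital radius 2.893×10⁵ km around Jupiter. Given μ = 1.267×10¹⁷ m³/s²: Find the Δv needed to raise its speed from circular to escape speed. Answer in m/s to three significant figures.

r = 2.893×10⁵ km = 2.893×10⁸ m.
Circular speed v_c = √(μ/r) = 20930 m/s.
Escape speed v_esc = √(2μ/r) = √2 × v_c = 29600 m/s.
Δv = v_esc − v_c = 8668 m/s.

Δv ≈ 8670 m/s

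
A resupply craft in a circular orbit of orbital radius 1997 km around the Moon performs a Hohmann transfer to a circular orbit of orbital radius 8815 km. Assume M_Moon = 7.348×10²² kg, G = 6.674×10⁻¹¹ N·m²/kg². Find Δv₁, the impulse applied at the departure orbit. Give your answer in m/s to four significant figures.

Δv ≈ 434.0 m/s

μ = GM = 6.674×10⁻¹¹ × 7.348×10²² = 4.904×10¹² m³/s².
r₁ = 1997 km = 1.997×10⁶ m.
r₂ = 8815 km = 8.815×10⁶ m.
Transfer ellipse a_t = (r₁ + r₂)/2 = 5.406×10⁶ m.
At r₁: circular v_c1 = √(μ/r₁) = 1567 m/s; transfer-perilune v_p = √[μ(2/r₁ − 1/a_t)] = 2001 m/s.
Δv₁ = v_p − v_c1 = 434.0 m/s.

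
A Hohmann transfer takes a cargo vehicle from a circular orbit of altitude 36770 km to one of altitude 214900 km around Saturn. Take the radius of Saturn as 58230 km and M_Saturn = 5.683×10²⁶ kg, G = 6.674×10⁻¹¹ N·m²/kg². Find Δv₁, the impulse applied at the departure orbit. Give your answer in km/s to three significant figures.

μ = GM = 6.674×10⁻¹¹ × 5.683×10²⁶ = 3.793×10¹⁶ m³/s².
r₁ = 58230 + 36770 = 95000 km = 9.5000×10⁷ m.
r₂ = 58230 + 214900 = 273130 km = 2.7313×10⁸ m.
Transfer ellipse a_t = (r₁ + r₂)/2 = 1.841×10⁸ m.
At r₁: circular v_c1 = √(μ/r₁) = 19980 m/s; transfer-perikrone v_p = √[μ(2/r₁ − 1/a_t)] = 24340 m/s.
Δv₁ = v_p − v_c1 = 4359 m/s.
= 4.359 km/s.

Δv ≈ 4.36 km/s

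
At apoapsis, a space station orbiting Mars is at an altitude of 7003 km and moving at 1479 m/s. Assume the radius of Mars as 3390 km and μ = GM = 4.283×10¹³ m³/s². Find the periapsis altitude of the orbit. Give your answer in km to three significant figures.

r_a = 3390 + 7003 = 10393 km = 1.039×10⁷ m.
Specific energy ε = v²/2 − μ/r = -3.027×10⁶ J/kg, so a = −μ/(2ε) = 7.074×10⁶ m.
The apsides satisfy r_p + r_a = 2a, so the periapsis radius is 2a − r_a = 3.755×10⁶ m = 3754.8 km.
Periapsis altitude = 3754.8 − 3390 = 364.82 km.

periapsis altitude ≈ 365 km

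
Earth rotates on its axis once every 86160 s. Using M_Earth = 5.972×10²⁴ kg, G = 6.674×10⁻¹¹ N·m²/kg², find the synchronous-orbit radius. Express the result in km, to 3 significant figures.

μ = GM = 6.674×10⁻¹¹ × 5.972×10²⁴ = 3.986×10¹⁴ m³/s².
A synchronous orbit has period T, so by Kepler's third law a = (μT²/4π²)^(1/3).
μT²/4π² = 3.986×10¹⁴ × (8.616×10⁴)² / 39.48 = 7.495×10²² m³.
a = 4.216×10⁷ m = 42162 km.

r_sync ≈ 42200 km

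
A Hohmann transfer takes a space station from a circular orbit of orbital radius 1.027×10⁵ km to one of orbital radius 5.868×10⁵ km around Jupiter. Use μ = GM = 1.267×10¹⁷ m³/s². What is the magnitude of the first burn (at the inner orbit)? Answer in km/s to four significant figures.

Δv ≈ 10.70 km/s

r₁ = 1.027×10⁵ km = 1.027×10⁸ m.
r₂ = 5.868×10⁵ km = 5.868×10⁸ m.
Transfer ellipse a_t = (r₁ + r₂)/2 = 3.448×10⁸ m.
At r₁: circular v_c1 = √(μ/r₁) = 35120 m/s; transfer-perijove v_p = √[μ(2/r₁ − 1/a_t)] = 45820 m/s.
Δv₁ = v_p − v_c1 = 10700 m/s.
= 10.70 km/s.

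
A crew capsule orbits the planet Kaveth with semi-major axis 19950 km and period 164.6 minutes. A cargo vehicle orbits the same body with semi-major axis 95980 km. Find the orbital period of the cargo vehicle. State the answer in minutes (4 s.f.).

T₂ ≈ 1737 minutes

Kepler's third law: T² ∝ a³, so T₂ = T₁ (a₂/a₁)^(3/2).
a₂/a₁ = 4.811, (a₂/a₁)^(3/2) = 10.55.
T₂ = 164.6 × 10.55 = 1737 minutes.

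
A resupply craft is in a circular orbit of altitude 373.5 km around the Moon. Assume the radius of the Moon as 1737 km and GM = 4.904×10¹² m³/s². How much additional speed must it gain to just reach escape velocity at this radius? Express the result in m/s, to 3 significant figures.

r = 1737 + 373.5 = 2110.5 km = 2.1105×10⁶ m.
Circular speed v_c = √(μ/r) = 1524 m/s.
Escape speed v_esc = √(2μ/r) = √2 × v_c = 2156 m/s.
Δv = v_esc − v_c = 631.4 m/s.

Δv ≈ 631 m/s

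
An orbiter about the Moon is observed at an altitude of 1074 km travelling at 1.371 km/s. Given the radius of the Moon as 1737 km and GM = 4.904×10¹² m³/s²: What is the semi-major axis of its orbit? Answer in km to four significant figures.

a ≈ 3047 km

r = 1737 + 1074 = 2811.0 km = 2.811×10⁶ m.
Specific orbital energy ε = v²/2 − μ/r = (1371)²/2 − 4.904×10¹²/2.811×10⁶ = -8.048×10⁵ J/kg.
Since ε = −μ/(2a), a = −μ/(2ε) = 3.047×10⁶ m = 3046.9 km.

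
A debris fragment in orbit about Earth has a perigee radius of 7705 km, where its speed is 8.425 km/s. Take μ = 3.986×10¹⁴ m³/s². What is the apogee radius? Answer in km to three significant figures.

apogee radius ≈ 16800 km

r_p = 7.705×10⁶ m.
Specific energy ε = v²/2 − μ/r = -1.624×10⁷ J/kg, so a = −μ/(2ε) = 1.227×10⁷ m.
The apsides satisfy r_p + r_a = 2a, so the apogee radius is 2a − r_p = 1.684×10⁷ m = 16836 km.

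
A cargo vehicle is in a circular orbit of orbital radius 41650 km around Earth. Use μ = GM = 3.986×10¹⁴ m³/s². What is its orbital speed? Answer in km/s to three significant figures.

v ≈ 3.09 km/s

r = 41650 km = 4.165×10⁷ m.
For a circular orbit v = √(μ/r) = √(3.986×10¹⁴ / 4.165×10⁷) = √(9.570×10⁶) = 3094 m/s.
That is 3.094 km/s.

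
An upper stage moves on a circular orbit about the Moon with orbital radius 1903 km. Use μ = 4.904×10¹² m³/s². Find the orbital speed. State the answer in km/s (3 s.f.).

v ≈ 1.61 km/s

r = 1903 km = 1.903×10⁶ m.
For a circular orbit v = √(μ/r) = √(4.904×10¹² / 1.903×10⁶) = √(2.577×10⁶) = 1605 m/s.
That is 1.605 km/s.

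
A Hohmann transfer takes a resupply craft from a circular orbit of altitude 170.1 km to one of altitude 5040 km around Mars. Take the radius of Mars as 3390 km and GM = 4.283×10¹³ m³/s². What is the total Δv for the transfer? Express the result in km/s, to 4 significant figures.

Δv_total ≈ 1.162 km/s

r₁ = 3390 + 170.1 = 3560.1 km = 3.5601×10⁶ m.
r₂ = 3390 + 5040 = 8430.0 km = 8.4300×10⁶ m.
Transfer ellipse a_t = (r₁ + r₂)/2 = 5.995×10⁶ m.
At r₁: circular v_c1 = √(μ/r₁) = 3469 m/s; transfer-periapsis v_p = √[μ(2/r₁ − 1/a_t)] = 4113 m/s.
Δv₁ = v_p − v_c1 = 644.5 m/s.
At r₂: circular v_c2 = √(μ/r₂) = 2254 m/s; transfer-apoapsis v_a = √[μ(2/r₂ − 1/a_t)] = 1737 m/s.
Δv₂ = v_c2 − v_a = 517.1 m/s.
Total Δv = Δv₁ + Δv₂ = 1162 m/s = 1.162 km/s.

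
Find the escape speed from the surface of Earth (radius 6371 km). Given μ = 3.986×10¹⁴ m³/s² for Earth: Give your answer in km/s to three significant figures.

r = R = 6.371×10⁶ m.
Escape speed v_esc = √(2μ/r) = √(2 × 3.986×10¹⁴ / 6.371×10⁶) = √(1.251×10⁸) = 11190 m/s.
= 11.19 km/s.

v_esc ≈ 11.2 km/s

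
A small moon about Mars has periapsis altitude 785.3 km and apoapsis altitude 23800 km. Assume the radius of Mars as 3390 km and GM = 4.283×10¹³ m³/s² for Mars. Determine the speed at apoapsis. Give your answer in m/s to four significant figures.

r_p = 3390 + 785.3 = 4175.3 km = 4.1753×10⁶ m.
r_a = 3390 + 23800 = 27190 km = 2.7190×10⁷ m.
Semi-major axis a = (r_p + r_a)/2 = 15683 km = 1.568×10⁷ m.
Vis-viva: v² = μ(2/r − 1/a) = 4.283×10¹³ × (7.356×10⁻⁸ − 6.376×10⁻⁸) = 4.194×10⁵ m²/s².
v = 647.6 m/s.

v ≈ 647.6 m/s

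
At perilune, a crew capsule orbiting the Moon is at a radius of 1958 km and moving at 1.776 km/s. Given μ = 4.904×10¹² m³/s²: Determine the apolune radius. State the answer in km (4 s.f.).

r_p = 1.958×10⁶ m.
Specific energy ε = v²/2 − μ/r = -9.275×10⁵ J/kg, so a = −μ/(2ε) = 2.644×10⁶ m.
The apsides satisfy r_p + r_a = 2a, so the apolune radius is 2a − r_p = 3.329×10⁶ m = 3329.3 km.

apolune radius ≈ 3329 km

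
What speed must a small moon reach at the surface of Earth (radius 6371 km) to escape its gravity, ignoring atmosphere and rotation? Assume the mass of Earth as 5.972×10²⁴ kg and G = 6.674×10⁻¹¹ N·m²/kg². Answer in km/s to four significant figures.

μ = GM = 6.674×10⁻¹¹ × 5.972×10²⁴ = 3.986×10¹⁴ m³/s².
r = R = 6.371×10⁶ m.
Escape speed v_esc = √(2μ/r) = √(2 × 3.986×10¹⁴ / 6.371×10⁶) = √(1.251×10⁸) = 11190 m/s.
= 11.19 km/s.

v_esc ≈ 11.19 km/s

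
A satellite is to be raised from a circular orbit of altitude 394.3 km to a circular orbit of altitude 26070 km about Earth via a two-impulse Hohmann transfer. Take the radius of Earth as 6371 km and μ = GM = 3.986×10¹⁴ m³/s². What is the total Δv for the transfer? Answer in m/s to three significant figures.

r₁ = 6371 + 394.3 = 6765.3 km = 6.7653×10⁶ m.
r₂ = 6371 + 26070 = 32441 km = 3.2441×10⁷ m.
Transfer ellipse a_t = (r₁ + r₂)/2 = 1.960×10⁷ m.
At r₁: circular v_c1 = √(μ/r₁) = 7676 m/s; transfer-perigee v_p = √[μ(2/r₁ − 1/a_t)] = 9874 m/s.
Δv₁ = v_p − v_c1 = 2199 m/s.
At r₂: circular v_c2 = √(μ/r₂) = 3505 m/s; transfer-apogee v_a = √[μ(2/r₂ − 1/a_t)] = 2059 m/s.
Δv₂ = v_c2 − v_a = 1446 m/s.
Total Δv = Δv₁ + Δv₂ = 3645 m/s.

Δv_total ≈ 3640 m/s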